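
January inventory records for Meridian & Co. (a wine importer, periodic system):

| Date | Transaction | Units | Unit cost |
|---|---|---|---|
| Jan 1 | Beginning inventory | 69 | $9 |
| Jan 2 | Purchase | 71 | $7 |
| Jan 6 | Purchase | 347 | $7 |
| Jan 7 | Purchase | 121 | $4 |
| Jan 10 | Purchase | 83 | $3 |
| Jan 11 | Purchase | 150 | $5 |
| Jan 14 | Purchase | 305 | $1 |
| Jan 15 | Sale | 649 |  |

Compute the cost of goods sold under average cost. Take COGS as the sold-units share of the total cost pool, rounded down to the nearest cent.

Jan 15, sell 649: 649/1146 × $5,335.00 → $3,021.30
Ending inventory (cost pool remaining) = $2,313.70

COGS = $3,021.30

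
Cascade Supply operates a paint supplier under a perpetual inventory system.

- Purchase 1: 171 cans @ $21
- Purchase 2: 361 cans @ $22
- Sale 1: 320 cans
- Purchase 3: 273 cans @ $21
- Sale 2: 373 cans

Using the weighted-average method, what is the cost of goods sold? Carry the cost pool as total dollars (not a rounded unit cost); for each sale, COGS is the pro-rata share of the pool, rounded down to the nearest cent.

After Purchase 1: 171 on hand, pool $3,591.00 (≈ $21.0000 each)
After Purchase 2: 532 on hand, pool $11,533.00 (≈ $21.6786 each)
Sale 1, sell 320: 320/532 × $11,533.00 → $6,937.14
After Purchase 3: 485 on hand, pool $10,328.86 (≈ $21.2966 each)
Sale 2, sell 373: 373/485 × $10,328.86 → $7,943.63
Total COGS = $6,937.14 + $7,943.63 = $14,880.77
Ending inventory (cost pool remaining) = $2,385.23
Check: goods available $17,266.00 = COGS $14,880.77 + ending $2,385.23

COGS = $14,880.77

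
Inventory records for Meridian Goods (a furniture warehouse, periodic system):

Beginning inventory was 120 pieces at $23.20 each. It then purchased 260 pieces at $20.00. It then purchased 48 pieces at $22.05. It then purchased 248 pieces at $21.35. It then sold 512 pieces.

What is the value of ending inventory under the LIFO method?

Sale 1 (512) [LIFO — newest first]: 248 @ $21.35 + 48 @ $22.05 + 216 @ $20.00 = $10,673.20
Ending inventory: 120 @ $23.20 + 44 @ $20.00 = $3,664.00

Ending inventory = $3,664.00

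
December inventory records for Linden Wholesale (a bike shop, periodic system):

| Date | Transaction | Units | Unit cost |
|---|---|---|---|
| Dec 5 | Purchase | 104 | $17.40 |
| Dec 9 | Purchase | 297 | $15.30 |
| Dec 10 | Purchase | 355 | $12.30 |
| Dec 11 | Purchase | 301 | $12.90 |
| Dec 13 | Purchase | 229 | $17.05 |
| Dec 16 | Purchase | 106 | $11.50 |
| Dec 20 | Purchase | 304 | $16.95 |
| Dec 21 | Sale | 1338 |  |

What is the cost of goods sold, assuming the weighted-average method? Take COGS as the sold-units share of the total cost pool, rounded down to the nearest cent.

Dec 21, sell 1338: 1338/1696 × $24,879.35 → $19,627.69
Ending inventory (cost pool remaining) = $5,251.66

COGS = $19,627.69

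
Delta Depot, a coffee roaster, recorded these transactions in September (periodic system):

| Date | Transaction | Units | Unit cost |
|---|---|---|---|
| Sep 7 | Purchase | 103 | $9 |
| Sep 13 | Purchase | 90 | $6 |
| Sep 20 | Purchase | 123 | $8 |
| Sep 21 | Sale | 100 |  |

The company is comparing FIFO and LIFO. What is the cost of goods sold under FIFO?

FIFO COGS: 100 @ $9 = $900
LIFO COGS: 100 @ $8 = $800

COGS = $900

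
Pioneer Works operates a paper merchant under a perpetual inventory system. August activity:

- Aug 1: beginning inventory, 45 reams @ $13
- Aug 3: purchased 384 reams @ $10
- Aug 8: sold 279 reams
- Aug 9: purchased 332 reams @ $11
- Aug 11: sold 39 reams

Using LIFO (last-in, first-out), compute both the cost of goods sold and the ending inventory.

Aug 8, 279 sold [LIFO — newest first]: 279 @ $10 = $2,790
Aug 11, 39 sold [LIFO — newest first]: 39 @ $11 = $429
Total COGS = $2,790 + $429 = $3,219
Ending inventory: 45 @ $13 + 105 @ $10 + 293 @ $11 = $4,858

COGS = $3,219; ending inventory = $4,858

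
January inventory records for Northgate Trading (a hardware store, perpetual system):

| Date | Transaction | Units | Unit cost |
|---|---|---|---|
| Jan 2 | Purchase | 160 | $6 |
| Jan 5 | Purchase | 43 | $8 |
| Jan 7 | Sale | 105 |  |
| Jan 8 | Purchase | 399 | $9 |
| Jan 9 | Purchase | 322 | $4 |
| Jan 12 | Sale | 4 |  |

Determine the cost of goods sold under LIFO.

Jan 7, 105 sold [LIFO — newest first]: 43 @ $8 + 62 @ $6 = $716
Jan 12, 4 sold [LIFO — newest first]: 4 @ $4 = $16
Total COGS = $716 + $16 = $732
Ending inventory: 98 @ $6 + 399 @ $9 + 318 @ $4 = $5,451

COGS = $732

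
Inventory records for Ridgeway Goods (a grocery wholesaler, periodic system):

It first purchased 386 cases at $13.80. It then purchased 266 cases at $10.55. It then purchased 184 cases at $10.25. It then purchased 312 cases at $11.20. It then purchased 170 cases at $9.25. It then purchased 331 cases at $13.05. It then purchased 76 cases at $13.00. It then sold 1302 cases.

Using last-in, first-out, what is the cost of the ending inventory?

Sale 1 (1302) [LIFO — newest first]: 76 @ $13.00 + 331 @ $13.05 + 170 @ $9.25 + 312 @ $11.20 + 184 @ $10.25 + 229 @ $10.55 = $14,676.40
Ending inventory: 386 @ $13.80 + 37 @ $10.55 = $5,717.15

Ending inventory = $5,717.15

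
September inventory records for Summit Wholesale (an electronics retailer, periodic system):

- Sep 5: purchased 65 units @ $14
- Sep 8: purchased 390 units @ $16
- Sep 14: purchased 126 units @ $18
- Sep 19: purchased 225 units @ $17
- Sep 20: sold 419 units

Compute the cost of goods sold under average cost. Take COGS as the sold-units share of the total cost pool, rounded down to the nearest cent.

Sep 20, sell 419: 419/806 × $13,243.00 → $6,884.38
Ending inventory (cost pool remaining) = $6,358.62
Check: goods available $13,243.00 = COGS $6,884.38 + ending $6,358.62

COGS = $6,884.38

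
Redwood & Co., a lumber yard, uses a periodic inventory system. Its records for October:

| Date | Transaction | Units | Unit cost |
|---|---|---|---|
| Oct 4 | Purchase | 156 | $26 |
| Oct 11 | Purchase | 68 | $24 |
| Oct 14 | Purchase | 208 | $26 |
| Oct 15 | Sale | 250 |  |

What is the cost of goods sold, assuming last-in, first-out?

COGS = $6,416

Oct 15, 250 sold [LIFO — newest first]: 208 @ $26 + 42 @ $24 = $6,416
Ending inventory: 156 @ $26 + 26 @ $24 = $4,680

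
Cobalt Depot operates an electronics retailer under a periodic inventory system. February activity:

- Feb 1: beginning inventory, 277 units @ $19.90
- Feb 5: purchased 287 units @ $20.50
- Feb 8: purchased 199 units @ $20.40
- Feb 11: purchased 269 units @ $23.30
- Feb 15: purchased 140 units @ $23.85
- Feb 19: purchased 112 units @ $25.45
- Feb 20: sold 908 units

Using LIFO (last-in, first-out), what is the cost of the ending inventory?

Ending inventory = $7,541.80

Feb 20, 908 sold [LIFO — newest first]: 112 @ $25.45 + 140 @ $23.85 + 269 @ $23.30 + 199 @ $20.40 + 188 @ $20.50 = $20,370.70
Ending inventory: 277 @ $19.90 + 99 @ $20.50 = $7,541.80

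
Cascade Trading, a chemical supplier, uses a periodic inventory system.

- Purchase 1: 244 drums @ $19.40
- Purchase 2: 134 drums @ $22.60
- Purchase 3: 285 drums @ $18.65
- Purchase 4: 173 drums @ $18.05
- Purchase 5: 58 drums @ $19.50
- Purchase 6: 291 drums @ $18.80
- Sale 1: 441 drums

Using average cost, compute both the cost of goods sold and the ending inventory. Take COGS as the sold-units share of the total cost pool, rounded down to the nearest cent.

COGS = $8,485.69; ending inventory = $14,316.01

Sale 1, sell 441: 441/1185 × $22,801.70 → $8,485.69
Ending inventory (cost pool remaining) = $14,316.01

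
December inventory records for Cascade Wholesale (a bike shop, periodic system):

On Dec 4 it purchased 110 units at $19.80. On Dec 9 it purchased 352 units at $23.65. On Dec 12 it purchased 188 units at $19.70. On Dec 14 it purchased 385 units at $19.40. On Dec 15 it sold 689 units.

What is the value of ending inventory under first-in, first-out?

Ending inventory = $6,712.40

Dec 15, 689 sold [FIFO — oldest first]: 110 @ $19.80 + 352 @ $23.65 + 188 @ $19.70 + 39 @ $19.40 = $14,963.00
Ending inventory: 346 @ $19.40 = $6,712.40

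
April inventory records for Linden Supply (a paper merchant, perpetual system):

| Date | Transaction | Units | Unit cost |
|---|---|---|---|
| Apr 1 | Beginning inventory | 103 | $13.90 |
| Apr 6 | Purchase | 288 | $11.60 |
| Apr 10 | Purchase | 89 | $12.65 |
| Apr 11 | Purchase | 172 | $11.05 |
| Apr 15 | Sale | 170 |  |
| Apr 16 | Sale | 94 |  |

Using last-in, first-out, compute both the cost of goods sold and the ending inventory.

COGS = $3,061.25; ending inventory = $4,737.70

Apr 15, 170 sold [LIFO — newest first]: 170 @ $11.05 = $1,878.50
Apr 16, 94 sold [LIFO — newest first]: 2 @ $11.05 + 89 @ $12.65 + 3 @ $11.60 = $1,182.75
Total COGS = $1,878.50 + $1,182.75 = $3,061.25
Ending inventory: 103 @ $13.90 + 285 @ $11.60 = $4,737.70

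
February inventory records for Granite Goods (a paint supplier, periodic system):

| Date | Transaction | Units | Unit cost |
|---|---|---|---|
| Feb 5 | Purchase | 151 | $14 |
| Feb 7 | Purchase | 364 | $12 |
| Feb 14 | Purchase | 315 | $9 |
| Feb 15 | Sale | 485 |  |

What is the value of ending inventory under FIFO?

Feb 15, 485 sold [FIFO — oldest first]: 151 @ $14 + 334 @ $12 = $6,122
Ending inventory: 30 @ $12 + 315 @ $9 = $3,195

Ending inventory = $3,195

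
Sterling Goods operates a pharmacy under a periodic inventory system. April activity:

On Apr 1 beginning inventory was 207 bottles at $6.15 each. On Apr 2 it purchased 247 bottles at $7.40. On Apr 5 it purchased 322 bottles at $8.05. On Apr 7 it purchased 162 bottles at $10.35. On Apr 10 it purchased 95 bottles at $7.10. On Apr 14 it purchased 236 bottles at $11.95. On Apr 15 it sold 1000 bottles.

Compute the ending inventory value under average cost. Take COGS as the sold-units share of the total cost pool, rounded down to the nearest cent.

Ending inventory = $2,303.01

Apr 15, sell 1000: 1000/1269 × $10,864.35 → $8,561.34
Ending inventory (cost pool remaining) = $2,303.01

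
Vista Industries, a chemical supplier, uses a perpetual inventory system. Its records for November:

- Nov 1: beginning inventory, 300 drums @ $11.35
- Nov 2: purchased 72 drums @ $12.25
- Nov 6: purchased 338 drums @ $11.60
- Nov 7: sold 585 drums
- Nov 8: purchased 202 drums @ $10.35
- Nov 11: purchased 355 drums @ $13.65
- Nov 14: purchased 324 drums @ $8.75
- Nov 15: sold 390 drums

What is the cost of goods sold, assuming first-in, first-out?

COGS = $11,158.45

Nov 7, 585 sold [FIFO — oldest first]: 300 @ $11.35 + 72 @ $12.25 + 213 @ $11.60 = $6,757.80
Nov 15, 390 sold [FIFO — oldest first]: 125 @ $11.60 + 202 @ $10.35 + 63 @ $13.65 = $4,400.65
Total COGS = $6,757.80 + $4,400.65 = $11,158.45
Ending inventory: 292 @ $13.65 + 324 @ $8.75 = $6,820.80
Check: goods available $17,979.25 = COGS $11,158.45 + ending $6,820.80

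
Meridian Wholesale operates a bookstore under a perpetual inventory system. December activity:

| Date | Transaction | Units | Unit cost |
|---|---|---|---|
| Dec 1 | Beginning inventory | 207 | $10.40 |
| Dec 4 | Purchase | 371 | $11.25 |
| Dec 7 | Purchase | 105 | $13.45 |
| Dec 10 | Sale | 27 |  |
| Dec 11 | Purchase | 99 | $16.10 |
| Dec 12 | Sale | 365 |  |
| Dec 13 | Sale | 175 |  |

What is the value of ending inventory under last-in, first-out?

Ending inventory = $2,242.80

Dec 10, 27 sold [LIFO — newest first]: 27 @ $13.45 = $363.15
Dec 12, 365 sold [LIFO — newest first]: 99 @ $16.10 + 78 @ $13.45 + 188 @ $11.25 = $4,758.00
Dec 13, 175 sold [LIFO — newest first]: 175 @ $11.25 = $1,968.75
Total COGS = $363.15 + $4,758.00 + $1,968.75 = $7,089.90
Ending inventory: 207 @ $10.40 + 8 @ $11.25 = $2,242.80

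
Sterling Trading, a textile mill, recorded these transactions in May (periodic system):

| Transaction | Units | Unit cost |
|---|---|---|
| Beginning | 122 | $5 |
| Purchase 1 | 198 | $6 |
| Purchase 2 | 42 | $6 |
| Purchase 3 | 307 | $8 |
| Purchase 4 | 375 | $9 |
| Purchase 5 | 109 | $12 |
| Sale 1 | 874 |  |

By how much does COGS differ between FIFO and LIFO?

$1,286

FIFO COGS: 122 @ $5 + 198 @ $6 + 42 @ $6 + 307 @ $8 + 205 @ $9 = $6,351
LIFO COGS: 109 @ $12 + 375 @ $9 + 307 @ $8 + 42 @ $6 + 41 @ $6 = $7,637
Difference = |$6,351 − $7,637| = $1,286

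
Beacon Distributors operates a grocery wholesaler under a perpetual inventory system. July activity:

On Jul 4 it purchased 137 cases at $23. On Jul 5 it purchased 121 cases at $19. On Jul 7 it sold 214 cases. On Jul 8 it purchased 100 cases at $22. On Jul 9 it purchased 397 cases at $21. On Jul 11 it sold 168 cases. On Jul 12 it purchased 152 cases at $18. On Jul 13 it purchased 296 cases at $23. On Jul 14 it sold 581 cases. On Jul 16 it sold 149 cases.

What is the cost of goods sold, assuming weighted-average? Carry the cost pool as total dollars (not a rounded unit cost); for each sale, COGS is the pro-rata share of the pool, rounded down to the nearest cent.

COGS = $23,596.86

After Jul 4: 137 on hand, pool $3,151.00 (≈ $23.0000 each)
After Jul 5: 258 on hand, pool $5,450.00 (≈ $21.1240 each)
Jul 7, sell 214: 214/258 × $5,450.00 → $4,520.54
After Jul 8: 144 on hand, pool $3,129.46 (≈ $21.7324 each)
After Jul 9: 541 on hand, pool $11,466.46 (≈ $21.1949 each)
Jul 11, sell 168: 168/541 × $11,466.46 → $3,560.74
After Jul 12: 525 on hand, pool $10,641.72 (≈ $20.2699 each)
After Jul 13: 821 on hand, pool $17,449.72 (≈ $21.2542 each)
Jul 14, sell 581: 581/821 × $17,449.72 → $12,348.70
Jul 16, sell 149: 149/240 × $5,101.02 → $3,166.88
Total COGS = $4,520.54 + $3,560.74 + $12,348.70 + $3,166.88 = $23,596.86
Ending inventory (cost pool remaining) = $1,934.14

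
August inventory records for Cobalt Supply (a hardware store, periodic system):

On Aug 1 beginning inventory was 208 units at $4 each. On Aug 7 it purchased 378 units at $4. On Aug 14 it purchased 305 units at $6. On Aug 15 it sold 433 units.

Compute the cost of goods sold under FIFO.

Aug 15, 433 sold [FIFO — oldest first]: 208 @ $4 + 225 @ $4 = $1,732
Ending inventory: 153 @ $4 + 305 @ $6 = $2,442

COGS = $1,732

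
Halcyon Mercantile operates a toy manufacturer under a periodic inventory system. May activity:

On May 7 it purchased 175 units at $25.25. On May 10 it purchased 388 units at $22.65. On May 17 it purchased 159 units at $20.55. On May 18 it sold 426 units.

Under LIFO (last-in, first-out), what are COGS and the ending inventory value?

May 18, 426 sold [LIFO — newest first]: 159 @ $20.55 + 267 @ $22.65 = $9,315.00
Ending inventory: 175 @ $25.25 + 121 @ $22.65 = $7,159.40

COGS = $9,315.00; ending inventory = $7,159.40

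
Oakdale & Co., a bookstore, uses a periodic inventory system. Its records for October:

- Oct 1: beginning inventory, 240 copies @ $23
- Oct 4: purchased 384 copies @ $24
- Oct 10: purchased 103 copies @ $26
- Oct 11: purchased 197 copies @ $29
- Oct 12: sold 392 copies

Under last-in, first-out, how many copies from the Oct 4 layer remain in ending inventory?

Oct 12, 392 sold [LIFO — newest first]: 197 @ $29 + 103 @ $26 + 92 @ $24 = $10,599
Ending inventory: 240 @ $23 + 292 @ $24 = $12,528

292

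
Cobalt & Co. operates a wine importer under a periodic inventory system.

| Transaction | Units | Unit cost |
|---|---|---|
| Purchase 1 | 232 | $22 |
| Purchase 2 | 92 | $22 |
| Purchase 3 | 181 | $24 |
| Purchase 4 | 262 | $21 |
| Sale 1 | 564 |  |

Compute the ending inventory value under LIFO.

Ending inventory = $4,466

Sale 1 (564) [LIFO — newest first]: 262 @ $21 + 181 @ $24 + 92 @ $22 + 29 @ $22 = $12,508
Ending inventory: 203 @ $22 = $4,466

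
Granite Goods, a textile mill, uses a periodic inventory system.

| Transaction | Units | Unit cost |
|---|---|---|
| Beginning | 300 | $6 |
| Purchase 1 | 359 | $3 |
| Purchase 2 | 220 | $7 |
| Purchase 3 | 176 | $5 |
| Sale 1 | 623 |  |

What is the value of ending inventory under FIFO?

Sale 1 (623) [FIFO — oldest first]: 300 @ $6 + 323 @ $3 = $2,769
Ending inventory: 36 @ $3 + 220 @ $7 + 176 @ $5 = $2,528
Check: goods available $5,297 = COGS $2,769 + ending $2,528

Ending inventory = $2,528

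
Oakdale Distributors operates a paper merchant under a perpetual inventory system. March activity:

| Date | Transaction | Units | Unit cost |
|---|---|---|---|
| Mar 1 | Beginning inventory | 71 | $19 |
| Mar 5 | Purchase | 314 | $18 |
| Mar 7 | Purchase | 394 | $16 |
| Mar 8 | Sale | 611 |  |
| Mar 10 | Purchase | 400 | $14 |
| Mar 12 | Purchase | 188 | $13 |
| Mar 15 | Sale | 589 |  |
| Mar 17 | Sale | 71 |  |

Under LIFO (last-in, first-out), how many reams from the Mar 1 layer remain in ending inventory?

Mar 8, 611 sold [LIFO — newest first]: 394 @ $16 + 217 @ $18 = $10,210
Mar 15, 589 sold [LIFO — newest first]: 188 @ $13 + 400 @ $14 + 1 @ $18 = $8,062
Mar 17, 71 sold [LIFO — newest first]: 71 @ $18 = $1,278
Total COGS = $10,210 + $8,062 + $1,278 = $19,550
Ending inventory: 71 @ $19 + 25 @ $18 = $1,799

71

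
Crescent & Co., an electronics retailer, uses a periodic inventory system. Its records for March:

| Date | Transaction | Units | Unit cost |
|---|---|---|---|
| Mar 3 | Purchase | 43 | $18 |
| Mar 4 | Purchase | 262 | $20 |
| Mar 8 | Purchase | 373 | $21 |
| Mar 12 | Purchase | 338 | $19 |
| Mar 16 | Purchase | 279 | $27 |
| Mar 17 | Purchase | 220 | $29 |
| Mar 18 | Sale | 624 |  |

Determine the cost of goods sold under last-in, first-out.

COGS = $16,288

Mar 18, 624 sold [LIFO — newest first]: 220 @ $29 + 279 @ $27 + 125 @ $19 = $16,288
Ending inventory: 43 @ $18 + 262 @ $20 + 373 @ $21 + 213 @ $19 = $17,894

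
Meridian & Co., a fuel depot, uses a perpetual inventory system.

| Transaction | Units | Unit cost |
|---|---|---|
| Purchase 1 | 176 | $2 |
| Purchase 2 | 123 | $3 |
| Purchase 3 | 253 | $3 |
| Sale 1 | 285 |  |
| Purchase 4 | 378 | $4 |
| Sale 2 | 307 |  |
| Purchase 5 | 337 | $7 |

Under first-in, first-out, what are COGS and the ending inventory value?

COGS = $1,640; ending inventory = $3,711

Sale 1 (285) [FIFO — oldest first]: 176 @ $2 + 109 @ $3 = $679
Sale 2 (307) [FIFO — oldest first]: 14 @ $3 + 253 @ $3 + 40 @ $4 = $961
Total COGS = $679 + $961 = $1,640
Ending inventory: 338 @ $4 + 337 @ $7 = $3,711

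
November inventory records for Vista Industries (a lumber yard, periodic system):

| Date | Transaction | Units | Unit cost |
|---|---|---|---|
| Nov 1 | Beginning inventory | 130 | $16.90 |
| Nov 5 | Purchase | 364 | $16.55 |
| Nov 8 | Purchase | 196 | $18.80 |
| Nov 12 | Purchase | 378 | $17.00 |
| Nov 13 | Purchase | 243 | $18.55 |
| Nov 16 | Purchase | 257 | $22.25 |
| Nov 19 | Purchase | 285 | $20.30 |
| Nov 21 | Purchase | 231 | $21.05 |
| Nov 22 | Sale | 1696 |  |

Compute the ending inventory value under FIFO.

Nov 22, 1696 sold [FIFO — oldest first]: 130 @ $16.90 + 364 @ $16.55 + 196 @ $18.80 + 378 @ $17.00 + 243 @ $18.55 + 257 @ $22.25 + 128 @ $20.30 = $31,156.30
Ending inventory: 157 @ $20.30 + 231 @ $21.05 = $8,049.65

Ending inventory = $8,049.65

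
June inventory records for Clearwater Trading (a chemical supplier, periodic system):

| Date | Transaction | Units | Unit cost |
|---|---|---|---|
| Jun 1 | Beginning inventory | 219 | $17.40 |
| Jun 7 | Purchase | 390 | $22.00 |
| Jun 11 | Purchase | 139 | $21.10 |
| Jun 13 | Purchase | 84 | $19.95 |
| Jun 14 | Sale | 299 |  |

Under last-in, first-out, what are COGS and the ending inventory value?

COGS = $6,280.70; ending inventory = $10,718.60

Jun 14, 299 sold [LIFO — newest first]: 84 @ $19.95 + 139 @ $21.10 + 76 @ $22.00 = $6,280.70
Ending inventory: 219 @ $17.40 + 314 @ $22.00 = $10,718.60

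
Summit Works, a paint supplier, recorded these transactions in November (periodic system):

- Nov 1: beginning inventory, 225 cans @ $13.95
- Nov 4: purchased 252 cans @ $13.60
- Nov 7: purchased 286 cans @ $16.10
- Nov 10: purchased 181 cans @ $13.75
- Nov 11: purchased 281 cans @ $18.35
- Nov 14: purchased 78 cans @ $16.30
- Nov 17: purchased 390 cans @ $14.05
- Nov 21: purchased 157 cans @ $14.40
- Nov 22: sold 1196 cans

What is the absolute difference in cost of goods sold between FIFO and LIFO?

$128.20

FIFO COGS: 225 @ $13.95 + 252 @ $13.60 + 286 @ $16.10 + 181 @ $13.75 + 252 @ $18.35 = $18,283.50
LIFO COGS: 157 @ $14.40 + 390 @ $14.05 + 78 @ $16.30 + 281 @ $18.35 + 181 @ $13.75 + 109 @ $16.10 = $18,411.70
Difference = |$18,283.50 − $18,411.70| = $128.20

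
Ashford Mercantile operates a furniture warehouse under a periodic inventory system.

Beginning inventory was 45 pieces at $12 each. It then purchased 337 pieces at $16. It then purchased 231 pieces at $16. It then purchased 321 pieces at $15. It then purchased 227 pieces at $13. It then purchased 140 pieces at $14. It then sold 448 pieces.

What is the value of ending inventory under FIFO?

Ending inventory = $12,366

Sale 1 (448) [FIFO — oldest first]: 45 @ $12 + 337 @ $16 + 66 @ $16 = $6,988
Ending inventory: 165 @ $16 + 321 @ $15 + 227 @ $13 + 140 @ $14 = $12,366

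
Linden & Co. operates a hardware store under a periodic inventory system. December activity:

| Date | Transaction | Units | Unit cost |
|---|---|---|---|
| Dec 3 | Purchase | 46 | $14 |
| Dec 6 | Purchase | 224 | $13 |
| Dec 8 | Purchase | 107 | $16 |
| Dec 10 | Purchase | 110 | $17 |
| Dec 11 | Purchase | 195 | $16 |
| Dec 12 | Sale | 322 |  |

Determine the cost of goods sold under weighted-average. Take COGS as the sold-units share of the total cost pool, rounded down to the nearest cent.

COGS = $4,843.21

Dec 12, sell 322: 322/682 × $10,258.00 → $4,843.21
Ending inventory (cost pool remaining) = $5,414.79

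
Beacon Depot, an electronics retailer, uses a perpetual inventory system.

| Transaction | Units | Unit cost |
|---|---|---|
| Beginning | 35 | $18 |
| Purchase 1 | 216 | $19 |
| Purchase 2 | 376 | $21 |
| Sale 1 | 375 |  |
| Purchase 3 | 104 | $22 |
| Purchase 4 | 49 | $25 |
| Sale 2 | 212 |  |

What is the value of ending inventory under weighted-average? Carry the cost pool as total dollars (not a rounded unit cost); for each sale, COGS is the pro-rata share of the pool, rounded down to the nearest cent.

Ending inventory = $4,093.12

After Beginning: 35 on hand, pool $630.00 (≈ $18.0000 each)
After Purchase 1: 251 on hand, pool $4,734.00 (≈ $18.8606 each)
After Purchase 2: 627 on hand, pool $12,630.00 (≈ $20.1435 each)
Sale 1, sell 375: 375/627 × $12,630.00 → $7,553.82
After Purchase 3: 356 on hand, pool $7,364.18 (≈ $20.6859 each)
After Purchase 4: 405 on hand, pool $8,589.18 (≈ $21.2079 each)
Sale 2, sell 212: 212/405 × $8,589.18 → $4,496.06
Total COGS = $7,553.82 + $4,496.06 = $12,049.88
Ending inventory (cost pool remaining) = $4,093.12
Check: goods available $16,143.00 = COGS $12,049.88 + ending $4,093.12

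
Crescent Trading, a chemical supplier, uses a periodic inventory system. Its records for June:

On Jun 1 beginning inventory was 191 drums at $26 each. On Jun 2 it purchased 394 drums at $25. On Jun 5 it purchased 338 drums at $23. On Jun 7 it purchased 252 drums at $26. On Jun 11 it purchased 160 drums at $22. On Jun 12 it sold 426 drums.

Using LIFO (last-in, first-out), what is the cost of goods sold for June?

COGS = $10,394

Jun 12, 426 sold [LIFO — newest first]: 160 @ $22 + 252 @ $26 + 14 @ $23 = $10,394
Ending inventory: 191 @ $26 + 394 @ $25 + 324 @ $23 = $22,268
Check: goods available $32,662 = COGS $10,394 + ending $22,268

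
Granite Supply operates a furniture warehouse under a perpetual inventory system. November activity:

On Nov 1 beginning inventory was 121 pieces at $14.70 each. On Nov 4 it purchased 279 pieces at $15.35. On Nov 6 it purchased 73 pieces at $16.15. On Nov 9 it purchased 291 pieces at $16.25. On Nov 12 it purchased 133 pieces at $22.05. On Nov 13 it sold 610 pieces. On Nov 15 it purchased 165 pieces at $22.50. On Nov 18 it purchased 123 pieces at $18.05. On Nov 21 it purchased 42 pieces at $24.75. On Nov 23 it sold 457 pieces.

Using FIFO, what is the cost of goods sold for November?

COGS = $18,704.45

Nov 13, 610 sold [FIFO — oldest first]: 121 @ $14.70 + 279 @ $15.35 + 73 @ $16.15 + 137 @ $16.25 = $9,466.55
Nov 23, 457 sold [FIFO — oldest first]: 154 @ $16.25 + 133 @ $22.05 + 165 @ $22.50 + 5 @ $18.05 = $9,237.90
Total COGS = $9,466.55 + $9,237.90 = $18,704.45
Ending inventory: 118 @ $18.05 + 42 @ $24.75 = $3,169.40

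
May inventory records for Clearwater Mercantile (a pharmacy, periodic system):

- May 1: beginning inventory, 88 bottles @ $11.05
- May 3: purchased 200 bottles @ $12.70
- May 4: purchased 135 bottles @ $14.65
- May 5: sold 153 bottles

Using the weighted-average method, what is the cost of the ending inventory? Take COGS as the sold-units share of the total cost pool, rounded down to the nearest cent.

Ending inventory = $3,504.36

May 5, sell 153: 153/423 × $5,490.15 → $1,985.79
Ending inventory (cost pool remaining) = $3,504.36
Check: goods available $5,490.15 = COGS $1,985.79 + ending $3,504.36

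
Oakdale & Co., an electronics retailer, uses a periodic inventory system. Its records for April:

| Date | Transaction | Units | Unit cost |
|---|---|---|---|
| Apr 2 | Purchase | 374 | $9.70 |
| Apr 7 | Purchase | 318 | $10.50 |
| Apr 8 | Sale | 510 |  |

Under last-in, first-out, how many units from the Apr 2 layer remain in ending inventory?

Apr 8, 510 sold [LIFO — newest first]: 318 @ $10.50 + 192 @ $9.70 = $5,201.40
Ending inventory: 182 @ $9.70 = $1,765.40
Check: goods available $6,966.80 = COGS $5,201.40 + ending $1,765.40

182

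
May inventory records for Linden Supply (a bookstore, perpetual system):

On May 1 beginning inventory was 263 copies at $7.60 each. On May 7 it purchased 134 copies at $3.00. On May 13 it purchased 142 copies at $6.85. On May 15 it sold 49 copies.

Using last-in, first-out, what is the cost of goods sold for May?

May 15, 49 sold [LIFO — newest first]: 49 @ $6.85 = $335.65
Ending inventory: 263 @ $7.60 + 134 @ $3.00 + 93 @ $6.85 = $3,037.85
Check: goods available $3,373.50 = COGS $335.65 + ending $3,037.85

COGS = $335.65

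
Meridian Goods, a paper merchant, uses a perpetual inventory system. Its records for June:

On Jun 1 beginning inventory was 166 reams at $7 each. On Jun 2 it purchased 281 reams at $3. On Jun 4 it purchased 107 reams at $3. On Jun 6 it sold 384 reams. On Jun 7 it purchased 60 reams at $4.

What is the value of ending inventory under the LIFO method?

Jun 6, 384 sold [LIFO — newest first]: 107 @ $3 + 277 @ $3 = $1,152
Ending inventory: 166 @ $7 + 4 @ $3 + 60 @ $4 = $1,414
Check: goods available $2,566 = COGS $1,152 + ending $1,414

Ending inventory = $1,414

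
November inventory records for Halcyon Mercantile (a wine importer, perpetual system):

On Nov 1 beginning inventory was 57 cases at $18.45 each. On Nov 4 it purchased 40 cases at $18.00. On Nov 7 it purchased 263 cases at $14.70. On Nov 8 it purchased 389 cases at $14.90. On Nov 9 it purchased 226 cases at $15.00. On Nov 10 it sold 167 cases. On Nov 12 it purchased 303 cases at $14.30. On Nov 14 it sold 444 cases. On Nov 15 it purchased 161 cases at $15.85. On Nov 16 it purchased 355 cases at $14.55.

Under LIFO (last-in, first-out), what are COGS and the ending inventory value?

COGS = $8,944.70; ending inventory = $17,929.15

Nov 10, 167 sold [LIFO — newest first]: 167 @ $15.00 = $2,505.00
Nov 14, 444 sold [LIFO — newest first]: 303 @ $14.30 + 59 @ $15.00 + 82 @ $14.90 = $6,439.70
Total COGS = $2,505.00 + $6,439.70 = $8,944.70
Ending inventory: 57 @ $18.45 + 40 @ $18.00 + 263 @ $14.70 + 307 @ $14.90 + 161 @ $15.85 + 355 @ $14.55 = $17,929.15
Check: goods available $26,873.85 = COGS $8,944.70 + ending $17,929.15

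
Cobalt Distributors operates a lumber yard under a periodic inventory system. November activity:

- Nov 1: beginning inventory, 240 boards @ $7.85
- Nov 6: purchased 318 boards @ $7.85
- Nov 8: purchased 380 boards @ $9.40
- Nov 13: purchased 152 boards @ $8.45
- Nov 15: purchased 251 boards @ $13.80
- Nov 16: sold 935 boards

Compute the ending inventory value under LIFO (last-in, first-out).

Nov 16, 935 sold [LIFO — newest first]: 251 @ $13.80 + 152 @ $8.45 + 380 @ $9.40 + 152 @ $7.85 = $9,513.40
Ending inventory: 240 @ $7.85 + 166 @ $7.85 = $3,187.10

Ending inventory = $3,187.10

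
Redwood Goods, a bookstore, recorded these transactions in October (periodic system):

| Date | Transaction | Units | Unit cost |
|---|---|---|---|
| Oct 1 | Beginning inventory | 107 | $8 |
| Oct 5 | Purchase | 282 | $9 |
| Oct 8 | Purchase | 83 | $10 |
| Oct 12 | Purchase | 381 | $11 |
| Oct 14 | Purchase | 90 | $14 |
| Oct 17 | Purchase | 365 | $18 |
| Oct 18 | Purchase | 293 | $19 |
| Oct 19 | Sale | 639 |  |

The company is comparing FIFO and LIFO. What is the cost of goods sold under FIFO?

COGS = $6,061

FIFO COGS: 107 @ $8 + 282 @ $9 + 83 @ $10 + 167 @ $11 = $6,061
LIFO COGS: 293 @ $19 + 346 @ $18 = $11,795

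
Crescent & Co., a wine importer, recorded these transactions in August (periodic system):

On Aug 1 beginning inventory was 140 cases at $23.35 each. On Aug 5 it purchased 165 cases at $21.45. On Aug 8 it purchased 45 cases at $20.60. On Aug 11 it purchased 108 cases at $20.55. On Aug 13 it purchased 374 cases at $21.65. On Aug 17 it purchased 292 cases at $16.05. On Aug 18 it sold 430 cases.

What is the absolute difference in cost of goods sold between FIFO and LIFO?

$1,704.95

FIFO COGS: 140 @ $23.35 + 165 @ $21.45 + 45 @ $20.60 + 80 @ $20.55 = $9,379.25
LIFO COGS: 292 @ $16.05 + 138 @ $21.65 = $7,674.30
Difference = |$9,379.25 − $7,674.30| = $1,704.95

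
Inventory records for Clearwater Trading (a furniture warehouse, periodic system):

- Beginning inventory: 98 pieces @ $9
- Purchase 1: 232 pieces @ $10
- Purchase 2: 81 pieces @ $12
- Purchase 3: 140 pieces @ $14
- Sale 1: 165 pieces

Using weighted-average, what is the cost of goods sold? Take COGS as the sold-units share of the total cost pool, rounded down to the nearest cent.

COGS = $1,836.86

Sale 1, sell 165: 165/551 × $6,134.00 → $1,836.86
Ending inventory (cost pool remaining) = $4,297.14
Check: goods available $6,134.00 = COGS $1,836.86 + ending $4,297.14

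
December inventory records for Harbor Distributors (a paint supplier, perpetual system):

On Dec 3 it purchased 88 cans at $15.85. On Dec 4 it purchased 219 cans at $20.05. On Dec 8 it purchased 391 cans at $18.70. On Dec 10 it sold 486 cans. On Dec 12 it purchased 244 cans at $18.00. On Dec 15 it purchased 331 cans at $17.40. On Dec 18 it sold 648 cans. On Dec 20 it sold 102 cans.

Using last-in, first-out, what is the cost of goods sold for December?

COGS = $22,662.40

Dec 10, 486 sold [LIFO — newest first]: 391 @ $18.70 + 95 @ $20.05 = $9,216.45
Dec 18, 648 sold [LIFO — newest first]: 331 @ $17.40 + 244 @ $18.00 + 73 @ $20.05 = $11,615.05
Dec 20, 102 sold [LIFO — newest first]: 51 @ $20.05 + 51 @ $15.85 = $1,830.90
Total COGS = $9,216.45 + $11,615.05 + $1,830.90 = $22,662.40
Ending inventory: 37 @ $15.85 = $586.45
Check: goods available $23,248.85 = COGS $22,662.40 + ending $586.45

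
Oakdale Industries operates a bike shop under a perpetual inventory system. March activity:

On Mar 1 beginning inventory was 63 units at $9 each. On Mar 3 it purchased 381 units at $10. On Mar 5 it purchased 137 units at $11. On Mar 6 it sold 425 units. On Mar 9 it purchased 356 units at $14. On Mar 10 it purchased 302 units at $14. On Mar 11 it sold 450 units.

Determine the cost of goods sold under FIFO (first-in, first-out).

Mar 6, 425 sold [FIFO — oldest first]: 63 @ $9 + 362 @ $10 = $4,187
Mar 11, 450 sold [FIFO — oldest first]: 19 @ $10 + 137 @ $11 + 294 @ $14 = $5,813
Total COGS = $4,187 + $5,813 = $10,000
Ending inventory: 62 @ $14 + 302 @ $14 = $5,096

COGS = $10,000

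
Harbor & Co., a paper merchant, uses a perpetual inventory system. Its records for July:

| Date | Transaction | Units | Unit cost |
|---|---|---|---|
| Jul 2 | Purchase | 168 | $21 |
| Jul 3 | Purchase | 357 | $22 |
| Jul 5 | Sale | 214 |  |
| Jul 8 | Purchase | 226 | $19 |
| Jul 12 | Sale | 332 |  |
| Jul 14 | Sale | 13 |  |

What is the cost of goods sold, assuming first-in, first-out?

Jul 5, 214 sold [FIFO — oldest first]: 168 @ $21 + 46 @ $22 = $4,540
Jul 12, 332 sold [FIFO — oldest first]: 311 @ $22 + 21 @ $19 = $7,241
Jul 14, 13 sold [FIFO — oldest first]: 13 @ $19 = $247
Total COGS = $4,540 + $7,241 + $247 = $12,028
Ending inventory: 192 @ $19 = $3,648

COGS = $12,028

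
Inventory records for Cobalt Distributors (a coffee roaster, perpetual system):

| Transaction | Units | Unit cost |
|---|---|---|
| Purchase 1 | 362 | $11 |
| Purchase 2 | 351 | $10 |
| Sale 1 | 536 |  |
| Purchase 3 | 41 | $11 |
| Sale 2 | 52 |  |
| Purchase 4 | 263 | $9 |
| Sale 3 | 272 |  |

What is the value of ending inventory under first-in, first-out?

Sale 1 (536) [FIFO — oldest first]: 362 @ $11 + 174 @ $10 = $5,722
Sale 2 (52) [FIFO — oldest first]: 52 @ $10 = $520
Sale 3 (272) [FIFO — oldest first]: 125 @ $10 + 41 @ $11 + 106 @ $9 = $2,655
Total COGS = $5,722 + $520 + $2,655 = $8,897
Ending inventory: 157 @ $9 = $1,413
Check: goods available $10,310 = COGS $8,897 + ending $1,413

Ending inventory = $1,413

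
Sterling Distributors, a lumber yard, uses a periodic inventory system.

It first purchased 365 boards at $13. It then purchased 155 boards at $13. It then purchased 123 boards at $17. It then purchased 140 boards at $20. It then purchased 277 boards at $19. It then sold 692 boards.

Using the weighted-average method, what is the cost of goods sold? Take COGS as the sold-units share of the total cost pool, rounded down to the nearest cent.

Sale 1, sell 692: 692/1060 × $16,914.00 → $11,041.96
Ending inventory (cost pool remaining) = $5,872.04

COGS = $11,041.96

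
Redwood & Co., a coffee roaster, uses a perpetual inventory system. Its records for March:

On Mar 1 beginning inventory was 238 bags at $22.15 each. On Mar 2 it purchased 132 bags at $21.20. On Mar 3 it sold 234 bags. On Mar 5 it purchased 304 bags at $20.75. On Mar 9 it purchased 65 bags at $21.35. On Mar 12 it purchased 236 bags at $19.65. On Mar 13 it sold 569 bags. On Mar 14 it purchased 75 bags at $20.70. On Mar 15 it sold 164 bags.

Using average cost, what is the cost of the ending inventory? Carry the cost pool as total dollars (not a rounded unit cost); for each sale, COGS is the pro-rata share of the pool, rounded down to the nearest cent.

After Mar 1: 238 on hand, pool $5,271.70 (≈ $22.1500 each)
After Mar 2: 370 on hand, pool $8,070.10 (≈ $21.8111 each)
Mar 3, sell 234: 234/370 × $8,070.10 → $5,103.79
After Mar 5: 440 on hand, pool $9,274.31 (≈ $21.0780 each)
After Mar 9: 505 on hand, pool $10,662.06 (≈ $21.1130 each)
After Mar 12: 741 on hand, pool $15,299.46 (≈ $20.6470 each)
Mar 13, sell 569: 569/741 × $15,299.46 → $11,748.16
After Mar 14: 247 on hand, pool $5,103.80 (≈ $20.6632 each)
Mar 15, sell 164: 164/247 × $5,103.80 → $3,388.75
Total COGS = $5,103.79 + $11,748.16 + $3,388.75 = $20,240.70
Ending inventory (cost pool remaining) = $1,715.05
Check: goods available $21,955.75 = COGS $20,240.70 + ending $1,715.05

Ending inventory = $1,715.05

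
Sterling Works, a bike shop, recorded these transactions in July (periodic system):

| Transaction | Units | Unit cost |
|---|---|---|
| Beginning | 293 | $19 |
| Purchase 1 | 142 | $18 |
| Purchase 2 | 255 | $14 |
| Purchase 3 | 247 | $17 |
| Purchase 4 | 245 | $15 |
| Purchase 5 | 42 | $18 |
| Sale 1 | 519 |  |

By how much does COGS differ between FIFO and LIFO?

$924

FIFO COGS: 293 @ $19 + 142 @ $18 + 84 @ $14 = $9,299
LIFO COGS: 42 @ $18 + 245 @ $15 + 232 @ $17 = $8,375
Difference = |$9,299 − $8,375| = $924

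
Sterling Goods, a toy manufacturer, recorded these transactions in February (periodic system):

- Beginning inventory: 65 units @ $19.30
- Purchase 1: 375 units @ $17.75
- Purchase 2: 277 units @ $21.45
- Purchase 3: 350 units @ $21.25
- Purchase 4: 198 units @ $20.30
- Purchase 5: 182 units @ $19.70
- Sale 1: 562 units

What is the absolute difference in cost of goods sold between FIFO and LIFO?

FIFO COGS: 65 @ $19.30 + 375 @ $17.75 + 122 @ $21.45 = $10,527.65
LIFO COGS: 182 @ $19.70 + 198 @ $20.30 + 182 @ $21.25 = $11,472.30
Difference = |$10,527.65 − $11,472.30| = $944.65

$944.65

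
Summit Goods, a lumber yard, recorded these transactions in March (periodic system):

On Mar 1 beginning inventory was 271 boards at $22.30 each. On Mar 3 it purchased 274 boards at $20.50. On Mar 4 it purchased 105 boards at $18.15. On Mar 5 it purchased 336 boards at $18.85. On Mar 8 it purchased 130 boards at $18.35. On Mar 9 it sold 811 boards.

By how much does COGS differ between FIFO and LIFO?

FIFO COGS: 271 @ $22.30 + 274 @ $20.50 + 105 @ $18.15 + 161 @ $18.85 = $16,600.90
LIFO COGS: 130 @ $18.35 + 336 @ $18.85 + 105 @ $18.15 + 240 @ $20.50 = $15,544.85
Difference = |$16,600.90 − $15,544.85| = $1,056.05

$1,056.05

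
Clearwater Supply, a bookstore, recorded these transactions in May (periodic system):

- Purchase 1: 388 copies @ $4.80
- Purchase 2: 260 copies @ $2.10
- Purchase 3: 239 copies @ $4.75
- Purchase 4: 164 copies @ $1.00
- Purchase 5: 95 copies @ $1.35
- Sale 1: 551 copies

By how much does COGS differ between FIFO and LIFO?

FIFO COGS: 388 @ $4.80 + 163 @ $2.10 = $2,204.70
LIFO COGS: 95 @ $1.35 + 164 @ $1.00 + 239 @ $4.75 + 53 @ $2.10 = $1,538.80
Difference = |$2,204.70 − $1,538.80| = $665.90

$665.90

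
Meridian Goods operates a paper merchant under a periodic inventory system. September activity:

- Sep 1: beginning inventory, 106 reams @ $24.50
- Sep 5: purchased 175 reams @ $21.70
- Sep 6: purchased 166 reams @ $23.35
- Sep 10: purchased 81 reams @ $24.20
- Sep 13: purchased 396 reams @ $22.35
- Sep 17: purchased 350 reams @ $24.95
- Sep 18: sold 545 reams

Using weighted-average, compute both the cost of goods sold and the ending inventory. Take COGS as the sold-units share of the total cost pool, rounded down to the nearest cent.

COGS = $12,753.98; ending inventory = $17,059.92

Sep 18, sell 545: 545/1274 × $29,813.90 → $12,753.98
Ending inventory (cost pool remaining) = $17,059.92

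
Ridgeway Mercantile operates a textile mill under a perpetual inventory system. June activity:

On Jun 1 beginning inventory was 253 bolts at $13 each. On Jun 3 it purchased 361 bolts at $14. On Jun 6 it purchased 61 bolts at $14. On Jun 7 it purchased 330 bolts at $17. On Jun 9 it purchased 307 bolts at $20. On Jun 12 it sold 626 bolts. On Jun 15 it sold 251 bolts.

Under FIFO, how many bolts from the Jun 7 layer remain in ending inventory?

128

Jun 12, 626 sold [FIFO — oldest first]: 253 @ $13 + 361 @ $14 + 12 @ $14 = $8,511
Jun 15, 251 sold [FIFO — oldest first]: 49 @ $14 + 202 @ $17 = $4,120
Total COGS = $8,511 + $4,120 = $12,631
Ending inventory: 128 @ $17 + 307 @ $20 = $8,316
Check: goods available $20,947 = COGS $12,631 + ending $8,316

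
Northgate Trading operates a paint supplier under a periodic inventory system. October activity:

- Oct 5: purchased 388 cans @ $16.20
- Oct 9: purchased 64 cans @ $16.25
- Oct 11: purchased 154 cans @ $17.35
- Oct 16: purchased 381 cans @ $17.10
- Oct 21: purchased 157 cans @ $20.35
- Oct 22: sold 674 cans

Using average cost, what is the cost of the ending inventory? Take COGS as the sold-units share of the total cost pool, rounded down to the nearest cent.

Ending inventory = $8,096.64

Oct 22, sell 674: 674/1144 × $19,707.55 → $11,610.91
Ending inventory (cost pool remaining) = $8,096.64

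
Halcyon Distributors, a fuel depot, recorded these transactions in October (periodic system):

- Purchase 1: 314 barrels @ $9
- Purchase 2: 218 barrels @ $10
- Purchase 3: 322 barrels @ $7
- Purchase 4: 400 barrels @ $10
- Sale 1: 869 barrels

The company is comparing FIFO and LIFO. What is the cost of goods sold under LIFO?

FIFO COGS: 314 @ $9 + 218 @ $10 + 322 @ $7 + 15 @ $10 = $7,410
LIFO COGS: 400 @ $10 + 322 @ $7 + 147 @ $10 = $7,724

COGS = $7,724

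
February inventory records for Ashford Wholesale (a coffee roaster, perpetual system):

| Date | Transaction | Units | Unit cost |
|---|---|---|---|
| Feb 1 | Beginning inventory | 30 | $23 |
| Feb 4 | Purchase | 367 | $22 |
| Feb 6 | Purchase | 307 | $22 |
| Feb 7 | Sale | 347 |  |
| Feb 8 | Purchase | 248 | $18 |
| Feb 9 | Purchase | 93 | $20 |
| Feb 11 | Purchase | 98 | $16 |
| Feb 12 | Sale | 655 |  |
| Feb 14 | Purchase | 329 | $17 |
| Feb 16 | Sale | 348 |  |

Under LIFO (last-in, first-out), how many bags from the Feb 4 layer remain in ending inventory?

Feb 7, 347 sold [LIFO — newest first]: 307 @ $22 + 40 @ $22 = $7,634
Feb 12, 655 sold [LIFO — newest first]: 98 @ $16 + 93 @ $20 + 248 @ $18 + 216 @ $22 = $12,644
Feb 16, 348 sold [LIFO — newest first]: 329 @ $17 + 19 @ $22 = $6,011
Total COGS = $7,634 + $12,644 + $6,011 = $26,289
Ending inventory: 30 @ $23 + 92 @ $22 = $2,714

92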